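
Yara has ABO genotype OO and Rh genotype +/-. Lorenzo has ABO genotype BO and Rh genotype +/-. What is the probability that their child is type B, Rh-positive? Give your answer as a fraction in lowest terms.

ABO cross OO × BO → offspring phenotypes: 1/2 O, 1/2 B.
Rh cross +/- × +/- → 3/4 Rh+, 1/4 Rh-.
Independent loci: P(type B, Rh-positive) = 1/2 × 3/4 = 3/8.

3/8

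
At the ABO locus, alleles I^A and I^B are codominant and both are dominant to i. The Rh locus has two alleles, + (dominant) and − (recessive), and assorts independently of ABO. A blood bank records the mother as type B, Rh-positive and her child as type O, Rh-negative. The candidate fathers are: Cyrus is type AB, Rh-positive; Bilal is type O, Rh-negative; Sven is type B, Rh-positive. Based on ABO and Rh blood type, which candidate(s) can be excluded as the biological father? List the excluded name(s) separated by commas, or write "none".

Cyrus

A candidate is excluded only if no genotype consistent with his phenotype could produce a type O, Rh-negative child with a type B, Rh-positive mother.
Cyrus (type AB, Rh+): no genotype consistent with that phenotype can produce a type-O Rh- child with a type-B mother.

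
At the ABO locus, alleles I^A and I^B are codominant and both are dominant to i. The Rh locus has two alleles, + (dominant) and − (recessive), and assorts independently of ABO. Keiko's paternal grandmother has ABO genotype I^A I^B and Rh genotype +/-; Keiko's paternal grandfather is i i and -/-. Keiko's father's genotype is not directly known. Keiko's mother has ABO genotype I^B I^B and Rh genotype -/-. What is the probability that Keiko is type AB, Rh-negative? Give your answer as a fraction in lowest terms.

Keiko's father's ABO genotype from I^A I^B × i i: 1/2 I^A i, 1/2 I^B i.
Crossing each possibility with the mother I^B I^B and summing P(type AB): 1/2·1/2 + 1/2·0 = 1/4.
Similarly for Rh via the father's Rh distribution: P(Rh-) = 3/4.
Independent loci: 1/4 × 3/4 = 3/16.

3/16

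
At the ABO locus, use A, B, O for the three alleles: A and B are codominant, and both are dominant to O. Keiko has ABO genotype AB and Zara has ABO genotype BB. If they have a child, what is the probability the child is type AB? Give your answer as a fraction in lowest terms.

1/2

ABO cross AB × BB → offspring phenotypes: 1/2 B, 1/2 AB.
So P(type AB) = 1/2.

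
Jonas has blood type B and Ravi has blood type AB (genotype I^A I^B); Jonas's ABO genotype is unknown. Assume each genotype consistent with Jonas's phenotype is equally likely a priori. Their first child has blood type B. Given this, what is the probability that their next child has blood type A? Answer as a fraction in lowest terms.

Possible genotypes: Jonas ∈ {I^B I^B, I^B i}; Ravi ∈ {I^A I^B}.
Weight each parental genotype pair by prior × P(type-B child):
  I^B I^B × I^A I^B: posterior weight 1/2; P(next child type A) = 0.
  I^B i × I^A I^B: posterior weight 1/2; P(next child type A) = 1/4.
Weighted sum = 1/8.

1/8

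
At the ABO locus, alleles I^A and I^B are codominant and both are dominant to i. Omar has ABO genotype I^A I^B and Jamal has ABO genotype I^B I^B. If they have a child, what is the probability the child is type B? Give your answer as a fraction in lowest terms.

1/2

ABO cross I^A I^B × I^B I^B → offspring phenotypes: 1/2 B, 1/2 AB.
So P(type B) = 1/2.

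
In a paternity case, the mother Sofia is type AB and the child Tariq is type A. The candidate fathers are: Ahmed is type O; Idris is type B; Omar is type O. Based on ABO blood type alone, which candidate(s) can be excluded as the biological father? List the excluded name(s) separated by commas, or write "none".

A candidate is excluded only if no genotype consistent with his phenotype could produce a type A child with a type AB mother.
Every candidate has at least one consistent genotype combination, so none can be excluded.

none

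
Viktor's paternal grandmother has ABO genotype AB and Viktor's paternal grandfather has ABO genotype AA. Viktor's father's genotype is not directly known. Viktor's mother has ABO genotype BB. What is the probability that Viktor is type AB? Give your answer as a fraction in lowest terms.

Viktor's father's ABO genotype from AB × AA: 1/2 AA, 1/2 AB.
Crossing each possibility with the mother BB and summing P(type AB): 1/2·1 + 1/2·1/2 = 3/4.

3/4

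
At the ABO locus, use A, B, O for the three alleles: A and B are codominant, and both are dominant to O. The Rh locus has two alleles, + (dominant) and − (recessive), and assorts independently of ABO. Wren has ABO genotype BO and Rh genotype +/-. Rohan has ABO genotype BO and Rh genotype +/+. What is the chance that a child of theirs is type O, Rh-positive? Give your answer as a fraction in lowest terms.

1/4

ABO cross BO × BO → offspring phenotypes: 1/4 O, 3/4 B.
Rh cross +/- × +/+ → 1 Rh+.
Independent loci: P(type O, Rh-positive) = 1/4 × 1 = 1/4.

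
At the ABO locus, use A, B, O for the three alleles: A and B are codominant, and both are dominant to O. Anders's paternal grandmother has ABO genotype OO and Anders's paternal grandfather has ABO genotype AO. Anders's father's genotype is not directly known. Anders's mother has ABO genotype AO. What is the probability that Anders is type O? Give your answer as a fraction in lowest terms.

3/8

Anders's father's ABO genotype from OO × AO: 1/2 AO, 1/2 OO.
Crossing each possibility with the mother AO and summing P(type O): 1/2·1/4 + 1/2·1/2 = 3/8.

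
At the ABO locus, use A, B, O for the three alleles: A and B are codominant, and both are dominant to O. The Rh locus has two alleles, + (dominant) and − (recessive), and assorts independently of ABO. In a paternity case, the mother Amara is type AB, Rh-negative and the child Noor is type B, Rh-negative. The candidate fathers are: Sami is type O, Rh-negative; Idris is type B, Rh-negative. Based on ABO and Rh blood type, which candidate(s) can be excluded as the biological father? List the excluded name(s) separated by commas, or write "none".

none

A candidate is excluded only if no genotype consistent with his phenotype could produce a type B, Rh-negative child with a type AB, Rh-negative mother.
Every candidate has at least one consistent genotype combination, so none can be excluded.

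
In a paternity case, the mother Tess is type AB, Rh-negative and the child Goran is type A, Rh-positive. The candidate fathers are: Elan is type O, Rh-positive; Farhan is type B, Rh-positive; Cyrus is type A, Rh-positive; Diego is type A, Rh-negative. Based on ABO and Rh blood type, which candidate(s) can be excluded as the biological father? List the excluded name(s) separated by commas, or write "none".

A candidate is excluded only if no genotype consistent with his phenotype could produce a type A, Rh-positive child with a type AB, Rh-negative mother.
Diego (type A, Rh-): no genotype consistent with that phenotype can produce a type-A Rh+ child with a type-AB mother.

Diego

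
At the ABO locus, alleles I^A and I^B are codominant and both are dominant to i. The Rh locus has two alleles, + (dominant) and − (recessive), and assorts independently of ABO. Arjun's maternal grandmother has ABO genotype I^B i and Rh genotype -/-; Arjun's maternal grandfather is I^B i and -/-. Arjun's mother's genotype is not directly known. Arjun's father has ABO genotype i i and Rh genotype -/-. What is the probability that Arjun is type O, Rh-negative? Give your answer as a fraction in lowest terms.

Arjun's mother's ABO genotype from I^B i × I^B i: 1/4 I^B I^B, 1/2 I^B i, 1/4 i i.
Crossing each possibility with the father i i and summing P(type O): 1/4·0 + 1/2·1/2 + 1/4·1 = 1/2.
Similarly for Rh via the mother's Rh distribution: P(Rh-) = 1.
Independent loci: 1/2 × 1 = 1/2.

1/2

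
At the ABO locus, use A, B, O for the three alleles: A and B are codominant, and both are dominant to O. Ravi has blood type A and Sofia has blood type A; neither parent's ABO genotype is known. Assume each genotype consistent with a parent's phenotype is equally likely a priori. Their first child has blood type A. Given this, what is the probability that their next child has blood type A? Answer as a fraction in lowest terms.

19/20

Possible genotypes: Ravi ∈ {AA, AO}; Sofia ∈ {AA, AO}.
Weight each parental genotype pair by prior × P(type-A child):
  AA × AA: posterior weight 4/15; P(next child type A) = 1.
  AA × AO: posterior weight 4/15; P(next child type A) = 1.
  AO × AA: posterior weight 4/15; P(next child type A) = 1.
  AO × AO: posterior weight 1/5; P(next child type A) = 3/4.
Weighted sum = 19/20.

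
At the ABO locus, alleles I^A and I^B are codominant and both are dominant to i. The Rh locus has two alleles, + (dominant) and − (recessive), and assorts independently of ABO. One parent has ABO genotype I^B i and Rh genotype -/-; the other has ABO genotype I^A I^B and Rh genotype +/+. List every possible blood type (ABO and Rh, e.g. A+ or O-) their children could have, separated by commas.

Gametes from I^B i × I^A I^B give offspring ABO genotypes I^A I^B, I^A i, I^B I^B, I^B i, i.e. phenotypes A, B, AB.
Rh cross -/- × +/+ → phenotypes Rh+.
Combining independently: A+, B+, AB+.

A+, B+, AB+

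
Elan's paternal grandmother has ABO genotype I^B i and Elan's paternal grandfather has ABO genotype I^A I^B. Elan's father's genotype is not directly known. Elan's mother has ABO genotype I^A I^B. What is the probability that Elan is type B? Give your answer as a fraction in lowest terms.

Elan's father's ABO genotype from I^B i × I^A I^B: 1/4 I^A I^B, 1/4 I^A i, 1/4 I^B I^B, 1/4 I^B i.
Crossing each possibility with the mother I^A I^B and summing P(type B): 1/4·1/4 + 1/4·1/4 + 1/4·1/2 + 1/4·1/2 = 3/8.

3/8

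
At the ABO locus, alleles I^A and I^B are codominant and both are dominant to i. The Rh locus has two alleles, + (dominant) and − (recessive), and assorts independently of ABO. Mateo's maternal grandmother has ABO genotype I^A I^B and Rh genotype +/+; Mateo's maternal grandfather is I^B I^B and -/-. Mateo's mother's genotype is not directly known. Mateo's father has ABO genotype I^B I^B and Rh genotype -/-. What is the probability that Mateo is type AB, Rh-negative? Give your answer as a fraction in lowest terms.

1/8

Mateo's mother's ABO genotype from I^A I^B × I^B I^B: 1/2 I^A I^B, 1/2 I^B I^B.
Crossing each possibility with the father I^B I^B and summing P(type AB): 1/2·1/2 + 1/2·0 = 1/4.
Similarly for Rh via the mother's Rh distribution: P(Rh-) = 1/2.
Independent loci: 1/4 × 1/2 = 1/8.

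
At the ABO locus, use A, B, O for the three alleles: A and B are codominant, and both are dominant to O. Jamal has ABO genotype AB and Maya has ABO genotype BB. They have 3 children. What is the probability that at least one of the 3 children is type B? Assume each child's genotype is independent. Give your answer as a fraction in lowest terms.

ABO cross AB × BB → 1/2 B, 1/2 AB.
So P(type B) = 1/2 per child.
P(none) = (1/2)^3 = 1/8; P(at least one) = 1 − 1/8 = 7/8.

7/8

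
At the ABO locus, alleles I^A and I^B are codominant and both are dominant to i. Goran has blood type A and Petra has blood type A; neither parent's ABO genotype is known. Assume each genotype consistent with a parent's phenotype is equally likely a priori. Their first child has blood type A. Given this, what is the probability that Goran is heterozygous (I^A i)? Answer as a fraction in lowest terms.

7/15

Possible genotypes: Goran ∈ {I^A I^A, I^A i}; Petra ∈ {I^A I^A, I^A i}.
Weight each parental genotype pair by prior × P(type-A child):
  I^A I^A × I^A I^A: posterior weight 4/15.
  I^A I^A × I^A i: posterior weight 4/15.
  I^A i × I^A I^A: posterior weight 4/15.
  I^A i × I^A i: posterior weight 1/5.
Sum the posterior weight over pairs where Goran is I^A i: 7/15.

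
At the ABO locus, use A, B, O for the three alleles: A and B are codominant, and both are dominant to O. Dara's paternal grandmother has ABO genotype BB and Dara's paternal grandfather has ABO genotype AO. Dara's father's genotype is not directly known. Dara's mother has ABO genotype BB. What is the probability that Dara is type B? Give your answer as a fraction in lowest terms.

3/4

Dara's father's ABO genotype from BB × AO: 1/2 AB, 1/2 BO.
Crossing each possibility with the mother BB and summing P(type B): 1/2·1/2 + 1/2·1 = 3/4.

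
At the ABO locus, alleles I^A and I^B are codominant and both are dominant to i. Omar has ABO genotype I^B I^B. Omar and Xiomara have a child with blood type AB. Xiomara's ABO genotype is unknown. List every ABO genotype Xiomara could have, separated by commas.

I^A I^A, I^A I^B, I^A i

For each candidate genotype of Xiomara, check whether crossing it with I^B I^B can produce every observed child phenotype.
  I^A I^A → possible child types {AB} ✓
  I^A I^B → possible child types {B, AB} ✓
  I^A i → possible child types {B, AB} ✓
  I^B I^B → possible child types {B} ✗
  I^B i → possible child types {B} ✗
  i i → possible child types {B} ✗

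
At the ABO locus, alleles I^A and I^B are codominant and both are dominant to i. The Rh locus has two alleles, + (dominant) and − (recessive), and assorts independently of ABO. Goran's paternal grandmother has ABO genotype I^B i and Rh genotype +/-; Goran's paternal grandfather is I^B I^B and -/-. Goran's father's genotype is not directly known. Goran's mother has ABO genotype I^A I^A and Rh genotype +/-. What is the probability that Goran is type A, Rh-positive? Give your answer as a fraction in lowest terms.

Goran's father's ABO genotype from I^B i × I^B I^B: 1/2 I^B I^B, 1/2 I^B i.
Crossing each possibility with the mother I^A I^A and summing P(type A): 1/2·0 + 1/2·1/2 = 1/4.
Similarly for Rh via the father's Rh distribution: P(Rh+) = 5/8.
Independent loci: 1/4 × 5/8 = 5/32.

5/32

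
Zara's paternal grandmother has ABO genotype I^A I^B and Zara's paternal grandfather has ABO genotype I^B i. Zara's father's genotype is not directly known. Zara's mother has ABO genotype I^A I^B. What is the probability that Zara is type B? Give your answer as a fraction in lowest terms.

Zara's father's ABO genotype from I^A I^B × I^B i: 1/4 I^A I^B, 1/4 I^A i, 1/4 I^B I^B, 1/4 I^B i.
Crossing each possibility with the mother I^A I^B and summing P(type B): 1/4·1/4 + 1/4·1/4 + 1/4·1/2 + 1/4·1/2 = 3/8.

3/8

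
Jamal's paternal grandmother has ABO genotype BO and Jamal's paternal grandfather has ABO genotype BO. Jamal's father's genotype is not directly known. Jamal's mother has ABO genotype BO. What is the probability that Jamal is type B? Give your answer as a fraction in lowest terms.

3/4

Jamal's father's ABO genotype from BO × BO: 1/4 BB, 1/2 BO, 1/4 OO.
Crossing each possibility with the mother BO and summing P(type B): 1/4·1 + 1/2·3/4 + 1/4·1/2 = 3/4.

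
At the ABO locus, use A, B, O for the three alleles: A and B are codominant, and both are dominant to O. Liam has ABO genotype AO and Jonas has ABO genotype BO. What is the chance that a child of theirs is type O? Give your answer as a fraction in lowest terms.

1/4

ABO cross AO × BO → offspring phenotypes: 1/4 O, 1/4 A, 1/4 B, 1/4 AB.
So P(type O) = 1/4.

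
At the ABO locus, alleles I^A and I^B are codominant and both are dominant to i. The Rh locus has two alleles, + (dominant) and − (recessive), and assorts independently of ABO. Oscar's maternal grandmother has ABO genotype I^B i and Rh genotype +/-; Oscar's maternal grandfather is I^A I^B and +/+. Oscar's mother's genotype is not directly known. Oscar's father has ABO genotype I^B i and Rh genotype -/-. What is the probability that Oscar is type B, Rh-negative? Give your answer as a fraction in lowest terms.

5/32

Oscar's mother's ABO genotype from I^B i × I^A I^B: 1/4 I^A I^B, 1/4 I^A i, 1/4 I^B I^B, 1/4 I^B i.
Crossing each possibility with the father I^B i and summing P(type B): 1/4·1/2 + 1/4·1/4 + 1/4·1 + 1/4·3/4 = 5/8.
Similarly for Rh via the mother's Rh distribution: P(Rh-) = 1/4.
Independent loci: 5/8 × 1/4 = 5/32.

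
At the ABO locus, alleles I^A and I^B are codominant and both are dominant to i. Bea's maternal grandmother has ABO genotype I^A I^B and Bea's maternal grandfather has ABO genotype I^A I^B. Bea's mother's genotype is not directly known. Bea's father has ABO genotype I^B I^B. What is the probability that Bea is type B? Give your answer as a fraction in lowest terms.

Bea's mother's ABO genotype from I^A I^B × I^A I^B: 1/4 I^A I^A, 1/2 I^A I^B, 1/4 I^B I^B.
Crossing each possibility with the father I^B I^B and summing P(type B): 1/4·0 + 1/2·1/2 + 1/4·1 = 1/2.

1/2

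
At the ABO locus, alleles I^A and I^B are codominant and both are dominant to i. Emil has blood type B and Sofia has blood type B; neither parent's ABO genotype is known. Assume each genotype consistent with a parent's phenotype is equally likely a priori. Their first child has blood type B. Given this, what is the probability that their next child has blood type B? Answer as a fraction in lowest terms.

19/20

Possible genotypes: Emil ∈ {I^B I^B, I^B i}; Sofia ∈ {I^B I^B, I^B i}.
Weight each parental genotype pair by prior × P(type-B child):
  I^B I^B × I^B I^B: posterior weight 4/15; P(next child type B) = 1.
  I^B I^B × I^B i: posterior weight 4/15; P(next child type B) = 1.
  I^B i × I^B I^B: posterior weight 4/15; P(next child type B) = 1.
  I^B i × I^B i: posterior weight 1/5; P(next child type B) = 3/4.
Weighted sum = 19/20.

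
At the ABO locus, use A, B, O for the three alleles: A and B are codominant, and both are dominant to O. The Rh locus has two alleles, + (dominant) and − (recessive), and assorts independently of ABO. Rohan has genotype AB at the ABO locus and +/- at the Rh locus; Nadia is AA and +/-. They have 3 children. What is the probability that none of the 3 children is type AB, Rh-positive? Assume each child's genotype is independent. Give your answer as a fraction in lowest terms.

ABO cross AB × AA → 1/2 A, 1/2 AB.
Rh cross +/- × +/- → 3/4 Rh+, 1/4 Rh-; so P(type AB, Rh-positive) = 1/2 × 3/4 = 3/8 per child.
P(not type AB, Rh-positive) = 5/8 for one child; (5/8)^3 = 125/512.

125/512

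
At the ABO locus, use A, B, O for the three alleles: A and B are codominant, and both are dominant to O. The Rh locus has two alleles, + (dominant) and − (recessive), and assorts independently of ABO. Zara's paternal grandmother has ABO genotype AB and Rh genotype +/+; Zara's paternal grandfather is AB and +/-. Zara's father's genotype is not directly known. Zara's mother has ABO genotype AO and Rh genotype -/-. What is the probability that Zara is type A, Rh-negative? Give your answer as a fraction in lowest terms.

1/8

Zara's father's ABO genotype from AB × AB: 1/4 AA, 1/2 AB, 1/4 BB.
Crossing each possibility with the mother AO and summing P(type A): 1/4·1 + 1/2·1/2 + 1/4·0 = 1/2.
Similarly for Rh via the father's Rh distribution: P(Rh-) = 1/4.
Independent loci: 1/2 × 1/4 = 1/8.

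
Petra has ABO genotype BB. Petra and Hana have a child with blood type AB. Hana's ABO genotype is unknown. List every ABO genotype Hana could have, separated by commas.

For each candidate genotype of Hana, check whether crossing it with BB can produce every observed child phenotype.
  AA → possible child types {AB} ✓
  AB → possible child types {B, AB} ✓
  AO → possible child types {B, AB} ✓
  BB → possible child types {B} ✗
  BO → possible child types {B} ✗
  OO → possible child types {B} ✗

AA, AB, AO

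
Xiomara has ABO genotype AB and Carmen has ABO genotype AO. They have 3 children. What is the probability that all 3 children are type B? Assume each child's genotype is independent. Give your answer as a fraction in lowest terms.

ABO cross AB × AO → 1/2 A, 1/4 B, 1/4 AB.
So P(type B) = 1/4 per child.
All 3 independent: (1/4)^3 = 1/64.

1/64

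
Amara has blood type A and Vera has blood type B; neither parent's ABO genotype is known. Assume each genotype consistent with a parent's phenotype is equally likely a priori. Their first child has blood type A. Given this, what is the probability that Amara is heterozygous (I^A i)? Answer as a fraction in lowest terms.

1/3

Possible genotypes: Amara ∈ {I^A I^A, I^A i}; Vera ∈ {I^B I^B, I^B i}.
Weight each parental genotype pair by prior × P(type-A child):
  I^A I^A × I^B i: posterior weight 2/3.
  I^A i × I^B i: posterior weight 1/3.
Sum the posterior weight over pairs where Amara is I^A i: 1/3.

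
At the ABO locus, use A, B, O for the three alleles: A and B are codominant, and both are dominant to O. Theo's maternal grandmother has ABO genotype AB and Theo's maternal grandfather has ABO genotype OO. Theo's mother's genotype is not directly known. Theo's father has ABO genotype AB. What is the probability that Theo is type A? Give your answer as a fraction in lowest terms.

Theo's mother's ABO genotype from AB × OO: 1/2 AO, 1/2 BO.
Crossing each possibility with the father AB and summing P(type A): 1/2·1/2 + 1/2·1/4 = 3/8.

3/8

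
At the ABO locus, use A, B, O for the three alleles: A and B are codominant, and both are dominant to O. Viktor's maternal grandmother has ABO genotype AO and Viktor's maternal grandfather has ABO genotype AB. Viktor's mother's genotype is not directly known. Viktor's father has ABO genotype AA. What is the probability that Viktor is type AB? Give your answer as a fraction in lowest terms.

1/4

Viktor's mother's ABO genotype from AO × AB: 1/4 AA, 1/4 AB, 1/4 AO, 1/4 BO.
Crossing each possibility with the father AA and summing P(type AB): 1/4·0 + 1/4·1/2 + 1/4·0 + 1/4·1/2 = 1/4.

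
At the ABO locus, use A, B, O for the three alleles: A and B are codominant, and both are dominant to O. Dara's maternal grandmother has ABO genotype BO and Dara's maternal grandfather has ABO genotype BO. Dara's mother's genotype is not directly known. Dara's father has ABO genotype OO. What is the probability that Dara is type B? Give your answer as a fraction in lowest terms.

1/2

Dara's mother's ABO genotype from BO × BO: 1/4 BB, 1/2 BO, 1/4 OO.
Crossing each possibility with the father OO and summing P(type B): 1/4·1 + 1/2·1/2 + 1/4·0 = 1/2.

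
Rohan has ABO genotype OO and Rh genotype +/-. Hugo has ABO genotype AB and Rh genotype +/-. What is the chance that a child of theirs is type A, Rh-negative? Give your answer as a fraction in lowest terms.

ABO cross OO × AB → offspring phenotypes: 1/2 A, 1/2 B.
Rh cross +/- × +/- → 3/4 Rh+, 1/4 Rh-.
Independent loci: P(type A, Rh-negative) = 1/2 × 1/4 = 1/8.

1/8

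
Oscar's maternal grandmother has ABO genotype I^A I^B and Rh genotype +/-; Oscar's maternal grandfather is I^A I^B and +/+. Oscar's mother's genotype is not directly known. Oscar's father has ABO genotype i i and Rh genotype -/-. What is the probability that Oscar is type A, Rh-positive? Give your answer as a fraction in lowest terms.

Oscar's mother's ABO genotype from I^A I^B × I^A I^B: 1/4 I^A I^A, 1/2 I^A I^B, 1/4 I^B I^B.
Crossing each possibility with the father i i and summing P(type A): 1/4·1 + 1/2·1/2 + 1/4·0 = 1/2.
Similarly for Rh via the mother's Rh distribution: P(Rh+) = 3/4.
Independent loci: 1/2 × 3/4 = 3/8.

3/8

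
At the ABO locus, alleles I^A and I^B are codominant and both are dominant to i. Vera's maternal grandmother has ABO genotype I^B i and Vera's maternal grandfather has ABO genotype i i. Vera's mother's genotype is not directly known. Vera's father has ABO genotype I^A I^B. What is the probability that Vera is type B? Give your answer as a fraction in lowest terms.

Vera's mother's ABO genotype from I^B i × i i: 1/2 I^B i, 1/2 i i.
Crossing each possibility with the father I^A I^B and summing P(type B): 1/2·1/2 + 1/2·1/2 = 1/2.

1/2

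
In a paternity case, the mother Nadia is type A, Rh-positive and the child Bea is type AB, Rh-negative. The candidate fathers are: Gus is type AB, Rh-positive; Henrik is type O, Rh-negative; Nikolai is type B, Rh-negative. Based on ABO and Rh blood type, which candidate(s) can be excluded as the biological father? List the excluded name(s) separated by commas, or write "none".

A candidate is excluded only if no genotype consistent with his phenotype could produce a type AB, Rh-negative child with a type A, Rh-positive mother.
Henrik (type O, Rh-): no genotype consistent with that phenotype can produce a type-AB Rh- child with a type-A mother.

Henrik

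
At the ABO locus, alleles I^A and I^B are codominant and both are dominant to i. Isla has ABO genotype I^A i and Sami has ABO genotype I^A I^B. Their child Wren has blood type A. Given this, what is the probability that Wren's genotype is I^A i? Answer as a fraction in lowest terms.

1/2

Cross I^A i × I^A I^B → 1/4 I^A I^A, 1/4 I^A I^B, 1/4 I^A i, 1/4 I^B i.
Type-A genotypes among offspring: I^A I^A (1/4), I^A i (1/4); total 1/2.
P(I^A i | type A) = (1/4) / (1/2) = 1/2.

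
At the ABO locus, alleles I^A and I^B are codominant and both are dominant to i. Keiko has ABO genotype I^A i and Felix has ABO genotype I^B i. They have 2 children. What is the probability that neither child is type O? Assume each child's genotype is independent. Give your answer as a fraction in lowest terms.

9/16

ABO cross I^A i × I^B i → 1/4 O, 1/4 A, 1/4 B, 1/4 AB.
So P(type O) = 1/4 per child.
P(not type O) = 3/4 for one child; (3/4)^2 = 9/16.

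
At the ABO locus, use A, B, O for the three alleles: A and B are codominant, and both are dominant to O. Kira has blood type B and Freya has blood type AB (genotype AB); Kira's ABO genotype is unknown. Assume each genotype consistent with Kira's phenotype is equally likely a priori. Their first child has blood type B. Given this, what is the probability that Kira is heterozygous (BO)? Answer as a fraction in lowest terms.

Possible genotypes: Kira ∈ {BB, BO}; Freya ∈ {AB}.
Weight each parental genotype pair by prior × P(type-B child):
  BB × AB: posterior weight 1/2.
  BO × AB: posterior weight 1/2.
Sum the posterior weight over pairs where Kira is BO: 1/2.

1/2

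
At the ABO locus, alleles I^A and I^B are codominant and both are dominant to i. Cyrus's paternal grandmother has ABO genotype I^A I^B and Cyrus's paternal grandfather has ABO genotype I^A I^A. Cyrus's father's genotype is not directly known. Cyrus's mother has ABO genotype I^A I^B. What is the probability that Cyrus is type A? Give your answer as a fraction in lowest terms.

3/8

Cyrus's father's ABO genotype from I^A I^B × I^A I^A: 1/2 I^A I^A, 1/2 I^A I^B.
Crossing each possibility with the mother I^A I^B and summing P(type A): 1/2·1/2 + 1/2·1/4 = 3/8.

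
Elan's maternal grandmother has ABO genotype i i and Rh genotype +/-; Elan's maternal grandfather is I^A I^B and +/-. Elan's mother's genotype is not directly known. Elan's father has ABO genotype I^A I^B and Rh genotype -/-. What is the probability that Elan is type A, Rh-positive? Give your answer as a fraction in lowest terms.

3/16

Elan's mother's ABO genotype from i i × I^A I^B: 1/2 I^A i, 1/2 I^B i.
Crossing each possibility with the father I^A I^B and summing P(type A): 1/2·1/2 + 1/2·1/4 = 3/8.
Similarly for Rh via the mother's Rh distribution: P(Rh+) = 1/2.
Independent loci: 3/8 × 1/2 = 3/16.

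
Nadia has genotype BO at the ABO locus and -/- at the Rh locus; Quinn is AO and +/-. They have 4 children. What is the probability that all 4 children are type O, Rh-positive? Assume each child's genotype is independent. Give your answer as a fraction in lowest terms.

1/4096

ABO cross BO × AO → 1/4 O, 1/4 A, 1/4 B, 1/4 AB.
Rh cross -/- × +/- → 1/2 Rh+, 1/2 Rh-; so P(type O, Rh-positive) = 1/4 × 1/2 = 1/8 per child.
All 4 independent: (1/8)^4 = 1/4096.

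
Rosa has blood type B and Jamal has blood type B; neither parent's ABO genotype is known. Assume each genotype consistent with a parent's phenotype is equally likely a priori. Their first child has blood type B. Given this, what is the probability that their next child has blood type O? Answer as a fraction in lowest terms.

Possible genotypes: Rosa ∈ {BB, BO}; Jamal ∈ {BB, BO}.
Weight each parental genotype pair by prior × P(type-B child):
  BB × BB: posterior weight 4/15; P(next child type O) = 0.
  BB × BO: posterior weight 4/15; P(next child type O) = 0.
  BO × BB: posterior weight 4/15; P(next child type O) = 0.
  BO × BO: posterior weight 1/5; P(next child type O) = 1/4.
Weighted sum = 1/20.

1/20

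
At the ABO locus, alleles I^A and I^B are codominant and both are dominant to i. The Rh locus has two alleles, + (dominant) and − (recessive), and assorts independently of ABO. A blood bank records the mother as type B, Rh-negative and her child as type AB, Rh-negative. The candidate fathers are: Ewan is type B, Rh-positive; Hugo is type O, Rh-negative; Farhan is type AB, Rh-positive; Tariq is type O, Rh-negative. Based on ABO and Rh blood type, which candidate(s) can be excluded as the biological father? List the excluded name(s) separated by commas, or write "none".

Ewan, Hugo, Tariq

A candidate is excluded only if no genotype consistent with his phenotype could produce a type AB, Rh-negative child with a type B, Rh-negative mother.
Ewan (type B, Rh+): no genotype consistent with that phenotype can produce a type-AB Rh- child with a type-B mother.
Hugo (type O, Rh-): no genotype consistent with that phenotype can produce a type-AB Rh- child with a type-B mother.
Tariq (type O, Rh-): no genotype consistent with that phenotype can produce a type-AB Rh- child with a type-B mother.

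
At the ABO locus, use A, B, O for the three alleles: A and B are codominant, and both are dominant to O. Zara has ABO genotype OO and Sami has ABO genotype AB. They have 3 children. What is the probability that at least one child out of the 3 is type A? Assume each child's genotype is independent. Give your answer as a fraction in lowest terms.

7/8

ABO cross OO × AB → 1/2 A, 1/2 B.
So P(type A) = 1/2 per child.
P(none) = (1/2)^3 = 1/8; P(at least one) = 1 − 1/8 = 7/8.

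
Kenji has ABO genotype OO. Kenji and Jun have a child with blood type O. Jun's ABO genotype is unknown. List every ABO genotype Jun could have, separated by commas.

AO, BO, OO

For each candidate genotype of Jun, check whether crossing it with OO can produce every observed child phenotype.
  AA → possible child types {A} ✗
  AB → possible child types {A, B} ✗
  AO → possible child types {O, A} ✓
  BB → possible child types {B} ✗
  BO → possible child types {O, B} ✓
  OO → possible child types {O} ✓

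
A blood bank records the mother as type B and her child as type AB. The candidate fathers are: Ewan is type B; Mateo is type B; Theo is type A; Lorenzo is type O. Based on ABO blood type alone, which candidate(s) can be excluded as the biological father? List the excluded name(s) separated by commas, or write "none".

A candidate is excluded only if no genotype consistent with his phenotype could produce a type AB child with a type B mother.
Ewan (type B): no genotype consistent with that phenotype can produce a type-AB child with a type-B mother.
Mateo (type B): no genotype consistent with that phenotype can produce a type-AB child with a type-B mother.
Lorenzo (type O): no genotype consistent with that phenotype can produce a type-AB child with a type-B mother.

Ewan, Mateo, Lorenzo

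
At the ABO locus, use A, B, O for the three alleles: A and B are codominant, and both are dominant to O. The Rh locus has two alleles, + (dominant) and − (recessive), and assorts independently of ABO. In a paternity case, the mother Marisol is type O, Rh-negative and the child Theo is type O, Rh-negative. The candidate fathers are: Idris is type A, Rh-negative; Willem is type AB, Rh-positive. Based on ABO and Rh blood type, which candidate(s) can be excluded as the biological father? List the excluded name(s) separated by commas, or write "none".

A candidate is excluded only if no genotype consistent with his phenotype could produce a type O, Rh-negative child with a type O, Rh-negative mother.
Willem (type AB, Rh+): no genotype consistent with that phenotype can produce a type-O Rh- child with a type-O mother.

Willem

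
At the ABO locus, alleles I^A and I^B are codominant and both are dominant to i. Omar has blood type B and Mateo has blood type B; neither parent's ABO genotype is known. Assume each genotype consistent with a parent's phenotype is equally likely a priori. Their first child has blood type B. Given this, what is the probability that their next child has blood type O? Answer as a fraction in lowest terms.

1/20

Possible genotypes: Omar ∈ {I^B I^B, I^B i}; Mateo ∈ {I^B I^B, I^B i}.
Weight each parental genotype pair by prior × P(type-B child):
  I^B I^B × I^B I^B: posterior weight 4/15; P(next child type O) = 0.
  I^B I^B × I^B i: posterior weight 4/15; P(next child type O) = 0.
  I^B i × I^B I^B: posterior weight 4/15; P(next child type O) = 0.
  I^B i × I^B i: posterior weight 1/5; P(next child type O) = 1/4.
Weighted sum = 1/20.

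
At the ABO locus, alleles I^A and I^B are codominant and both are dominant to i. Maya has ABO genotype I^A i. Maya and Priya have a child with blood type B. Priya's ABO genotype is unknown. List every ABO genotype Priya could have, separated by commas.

I^A I^B, I^B I^B, I^B i

For each candidate genotype of Priya, check whether crossing it with I^A i can produce every observed child phenotype.
  I^A I^A → possible child types {A} ✗
  I^A I^B → possible child types {A, B, AB} ✓
  I^A i → possible child types {O, A} ✗
  I^B I^B → possible child types {B, AB} ✓
  I^B i → possible child types {O, A, B, AB} ✓
  i i → possible child types {O, A} ✗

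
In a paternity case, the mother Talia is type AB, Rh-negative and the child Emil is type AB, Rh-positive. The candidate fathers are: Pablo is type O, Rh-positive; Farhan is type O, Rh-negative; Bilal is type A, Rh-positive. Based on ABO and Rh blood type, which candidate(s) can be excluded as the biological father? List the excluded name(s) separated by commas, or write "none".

Pablo, Farhan

A candidate is excluded only if no genotype consistent with his phenotype could produce a type AB, Rh-positive child with a type AB, Rh-negative mother.
Pablo (type O, Rh+): no genotype consistent with that phenotype can produce a type-AB Rh+ child with a type-AB mother.
Farhan (type O, Rh-): no genotype consistent with that phenotype can produce a type-AB Rh+ child with a type-AB mother.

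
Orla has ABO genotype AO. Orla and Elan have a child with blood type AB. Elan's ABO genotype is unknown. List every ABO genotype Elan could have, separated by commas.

AB, BB, BO

For each candidate genotype of Elan, check whether crossing it with AO can produce every observed child phenotype.
  AA → possible child types {A} ✗
  AB → possible child types {A, B, AB} ✓
  AO → possible child types {O, A} ✗
  BB → possible child types {B, AB} ✓
  BO → possible child types {O, A, B, AB} ✓
  OO → possible child types {O, A} ✗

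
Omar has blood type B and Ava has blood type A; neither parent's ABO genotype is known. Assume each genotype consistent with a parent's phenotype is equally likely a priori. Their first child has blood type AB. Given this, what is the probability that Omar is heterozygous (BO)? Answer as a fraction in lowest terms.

Possible genotypes: Omar ∈ {BB, BO}; Ava ∈ {AA, AO}.
Weight each parental genotype pair by prior × P(type-AB child):
  BB × AA: posterior weight 4/9.
  BB × AO: posterior weight 2/9.
  BO × AA: posterior weight 2/9.
  BO × AO: posterior weight 1/9.
Sum the posterior weight over pairs where Omar is BO: 1/3.

1/3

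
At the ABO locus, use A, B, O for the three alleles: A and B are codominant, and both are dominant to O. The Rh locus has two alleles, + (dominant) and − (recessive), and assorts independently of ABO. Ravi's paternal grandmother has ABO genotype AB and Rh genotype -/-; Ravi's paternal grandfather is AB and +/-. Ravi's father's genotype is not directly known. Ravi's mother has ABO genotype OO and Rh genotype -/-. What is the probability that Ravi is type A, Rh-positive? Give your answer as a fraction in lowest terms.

1/8

Ravi's father's ABO genotype from AB × AB: 1/4 AA, 1/2 AB, 1/4 BB.
Crossing each possibility with the mother OO and summing P(type A): 1/4·1 + 1/2·1/2 + 1/4·0 = 1/2.
Similarly for Rh via the father's Rh distribution: P(Rh+) = 1/4.
Independent loci: 1/2 × 1/4 = 1/8.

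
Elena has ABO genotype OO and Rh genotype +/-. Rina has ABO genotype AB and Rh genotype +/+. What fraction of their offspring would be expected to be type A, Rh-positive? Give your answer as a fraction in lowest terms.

1/2

ABO cross OO × AB → offspring phenotypes: 1/2 A, 1/2 B.
Rh cross +/- × +/+ → 1 Rh+.
Independent loci: P(type A, Rh-positive) = 1/2 × 1 = 1/2.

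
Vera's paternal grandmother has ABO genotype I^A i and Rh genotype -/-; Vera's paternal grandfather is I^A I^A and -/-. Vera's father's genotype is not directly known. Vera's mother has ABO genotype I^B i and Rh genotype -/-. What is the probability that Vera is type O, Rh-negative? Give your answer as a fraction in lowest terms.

Vera's father's ABO genotype from I^A i × I^A I^A: 1/2 I^A I^A, 1/2 I^A i.
Crossing each possibility with the mother I^B i and summing P(type O): 1/2·0 + 1/2·1/4 = 1/8.
Similarly for Rh via the father's Rh distribution: P(Rh-) = 1.
Independent loci: 1/8 × 1 = 1/8.

1/8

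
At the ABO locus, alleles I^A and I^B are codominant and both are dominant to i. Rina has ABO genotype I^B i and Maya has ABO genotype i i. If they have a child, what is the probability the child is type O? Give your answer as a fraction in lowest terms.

1/2

ABO cross I^B i × i i → offspring phenotypes: 1/2 O, 1/2 B.
So P(type O) = 1/2.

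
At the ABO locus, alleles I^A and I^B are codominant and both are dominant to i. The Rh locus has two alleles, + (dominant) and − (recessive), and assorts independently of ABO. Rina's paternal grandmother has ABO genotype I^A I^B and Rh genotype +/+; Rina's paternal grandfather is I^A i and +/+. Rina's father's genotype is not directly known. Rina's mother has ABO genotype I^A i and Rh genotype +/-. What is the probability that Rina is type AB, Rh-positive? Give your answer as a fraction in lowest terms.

1/8

Rina's father's ABO genotype from I^A I^B × I^A i: 1/4 I^A I^A, 1/4 I^A I^B, 1/4 I^A i, 1/4 I^B i.
Crossing each possibility with the mother I^A i and summing P(type AB): 1/4·0 + 1/4·1/4 + 1/4·0 + 1/4·1/4 = 1/8.
Similarly for Rh via the father's Rh distribution: P(Rh+) = 1.
Independent loci: 1/8 × 1 = 1/8.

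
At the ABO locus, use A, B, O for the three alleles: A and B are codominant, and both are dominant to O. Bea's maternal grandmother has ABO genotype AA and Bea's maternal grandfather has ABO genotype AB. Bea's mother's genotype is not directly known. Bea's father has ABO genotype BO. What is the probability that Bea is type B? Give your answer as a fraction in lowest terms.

Bea's mother's ABO genotype from AA × AB: 1/2 AA, 1/2 AB.
Crossing each possibility with the father BO and summing P(type B): 1/2·0 + 1/2·1/2 = 1/4.

1/4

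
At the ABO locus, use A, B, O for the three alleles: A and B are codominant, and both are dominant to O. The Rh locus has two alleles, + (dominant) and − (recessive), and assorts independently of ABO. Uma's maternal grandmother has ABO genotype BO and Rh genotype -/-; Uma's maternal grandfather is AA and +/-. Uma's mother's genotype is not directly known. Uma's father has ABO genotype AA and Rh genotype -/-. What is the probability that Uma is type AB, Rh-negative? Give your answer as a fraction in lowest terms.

Uma's mother's ABO genotype from BO × AA: 1/2 AB, 1/2 AO.
Crossing each possibility with the father AA and summing P(type AB): 1/2·1/2 + 1/2·0 = 1/4.
Similarly for Rh via the mother's Rh distribution: P(Rh-) = 3/4.
Independent loci: 1/4 × 3/4 = 3/16.

3/16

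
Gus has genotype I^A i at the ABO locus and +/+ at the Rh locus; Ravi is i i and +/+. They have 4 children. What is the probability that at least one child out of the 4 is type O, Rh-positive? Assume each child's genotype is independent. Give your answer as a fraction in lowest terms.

15/16

ABO cross I^A i × i i → 1/2 O, 1/2 A.
Rh cross +/+ × +/+ → 1 Rh+; so P(type O, Rh-positive) = 1/2 × 1 = 1/2 per child.
P(none) = (1/2)^4 = 1/16; P(at least one) = 1 − 1/16 = 15/16.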